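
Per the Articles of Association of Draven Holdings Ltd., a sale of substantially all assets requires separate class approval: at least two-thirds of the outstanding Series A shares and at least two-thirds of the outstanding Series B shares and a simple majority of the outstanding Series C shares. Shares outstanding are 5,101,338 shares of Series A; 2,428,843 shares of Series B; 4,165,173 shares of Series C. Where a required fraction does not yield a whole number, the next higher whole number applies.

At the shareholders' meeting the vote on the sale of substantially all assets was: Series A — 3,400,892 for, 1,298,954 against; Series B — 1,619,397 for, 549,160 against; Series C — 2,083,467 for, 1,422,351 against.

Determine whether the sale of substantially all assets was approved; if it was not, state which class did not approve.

Series A: 2/3 of 5101338 = 3400892; 3,400,892 required, 3,400,892 in favor — approved.
Series B: 2/3 of 2428843 = 1619228.67, rounded up to 1619229; 1,619,229 required, 1,619,397 in favor — approved.
Series C: a majority of 4165173 is 2082587; 2,082,587 required, 2,083,467 in favor — approved.

Approved — every class gave the required vote.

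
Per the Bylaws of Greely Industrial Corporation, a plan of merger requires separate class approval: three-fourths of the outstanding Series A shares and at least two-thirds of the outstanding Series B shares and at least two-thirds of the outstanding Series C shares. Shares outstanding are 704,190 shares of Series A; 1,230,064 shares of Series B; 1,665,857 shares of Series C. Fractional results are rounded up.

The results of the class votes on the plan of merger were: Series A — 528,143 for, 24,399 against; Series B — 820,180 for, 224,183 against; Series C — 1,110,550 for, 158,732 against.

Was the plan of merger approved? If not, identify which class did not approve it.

Series A: 3/4 of 704190 = 528142.50, rounded up to 528143; 528,143 required, 528,143 in favor — approved.
Series B: 2/3 of 1230064 = 820042.67, rounded up to 820043; 820,043 required, 820,180 in favor — approved.
Series C: 2/3 of 1665857 = 1110571.33, rounded up to 1110572; 1,110,572 required, 1,110,550 in favor — not approved.

Not approved — the Series C shares did not give the required vote.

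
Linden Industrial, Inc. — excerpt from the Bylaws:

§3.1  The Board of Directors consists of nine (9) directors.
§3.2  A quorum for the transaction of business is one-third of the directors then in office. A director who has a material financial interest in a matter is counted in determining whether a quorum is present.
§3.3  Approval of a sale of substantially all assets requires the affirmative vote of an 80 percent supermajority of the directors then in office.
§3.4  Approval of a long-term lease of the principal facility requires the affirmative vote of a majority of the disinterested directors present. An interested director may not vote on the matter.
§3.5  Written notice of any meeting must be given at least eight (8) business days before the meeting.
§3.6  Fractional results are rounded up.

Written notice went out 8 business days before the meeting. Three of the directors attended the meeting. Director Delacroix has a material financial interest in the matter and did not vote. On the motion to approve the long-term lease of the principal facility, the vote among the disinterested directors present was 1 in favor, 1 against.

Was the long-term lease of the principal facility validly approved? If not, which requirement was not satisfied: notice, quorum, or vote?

Invalid — vote requirement not satisfied.

Notice: 8 business days given; 8 required (8 ≥ 8). Satisfied.
Quorum: 3 present (interested directors count toward quorum); quorum is 3. Satisfied.
Vote: the long-term lease of the principal facility requires a majority of the disinterested directors present (3 − 1 = 2). A majority of 2 is 2, so 2 affirmative votes are needed; 1 voted in favor. Not satisfied.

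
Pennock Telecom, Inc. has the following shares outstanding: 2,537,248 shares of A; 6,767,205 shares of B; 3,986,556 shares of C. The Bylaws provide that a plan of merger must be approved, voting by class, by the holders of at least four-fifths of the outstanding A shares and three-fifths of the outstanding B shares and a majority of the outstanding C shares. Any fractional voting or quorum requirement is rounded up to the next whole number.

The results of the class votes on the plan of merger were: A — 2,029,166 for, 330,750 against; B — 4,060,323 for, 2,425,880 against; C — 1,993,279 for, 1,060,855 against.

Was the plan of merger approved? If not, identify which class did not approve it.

Not approved — the A shares did not give the required vote.

A: 4/5 of 2537248 = 2029798.40, rounded up to 2029799; 2,029,799 required, 2,029,166 in favor — not approved.
B: 3/5 of 6767205 = 4060323; 4,060,323 required, 4,060,323 in favor — approved.
C: a majority of 3986556 is 1993279; 1,993,279 required, 1,993,279 in favor — approved.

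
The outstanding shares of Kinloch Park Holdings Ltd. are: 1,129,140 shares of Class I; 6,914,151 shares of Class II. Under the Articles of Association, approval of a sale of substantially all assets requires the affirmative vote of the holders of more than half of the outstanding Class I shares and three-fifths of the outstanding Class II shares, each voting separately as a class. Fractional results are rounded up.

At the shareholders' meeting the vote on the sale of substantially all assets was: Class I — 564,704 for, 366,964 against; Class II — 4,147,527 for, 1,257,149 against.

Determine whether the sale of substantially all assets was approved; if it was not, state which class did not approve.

Class I: a majority of 1129140 is 564571; 564,571 required, 564,704 in favor — approved.
Class II: 3/5 of 6914151 = 4148490.60, rounded up to 4148491; 4,148,491 required, 4,147,527 in favor — not approved.

Not approved — the Class II shares did not give the required vote.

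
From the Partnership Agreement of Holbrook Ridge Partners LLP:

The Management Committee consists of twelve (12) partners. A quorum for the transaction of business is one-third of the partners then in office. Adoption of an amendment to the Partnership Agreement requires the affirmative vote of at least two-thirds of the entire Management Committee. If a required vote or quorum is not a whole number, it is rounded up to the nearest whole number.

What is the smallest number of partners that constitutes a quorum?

4

1/3 of 12 = 4.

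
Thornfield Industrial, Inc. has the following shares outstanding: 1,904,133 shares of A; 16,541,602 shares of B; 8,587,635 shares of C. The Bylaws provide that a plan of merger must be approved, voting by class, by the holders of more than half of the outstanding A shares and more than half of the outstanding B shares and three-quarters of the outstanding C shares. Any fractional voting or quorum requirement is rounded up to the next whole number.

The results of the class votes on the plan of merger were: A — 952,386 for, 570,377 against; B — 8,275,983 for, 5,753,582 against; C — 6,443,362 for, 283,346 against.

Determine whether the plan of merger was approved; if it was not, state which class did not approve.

A: a majority of 1904133 is 952067; 952,067 required, 952,386 in favor — approved.
B: a majority of 16541602 is 8270802; 8,270,802 required, 8,275,983 in favor — approved.
C: 3/4 of 8587635 = 6440726.25, rounded up to 6440727; 6,440,727 required, 6,443,362 in favor — approved.

Approved — every class gave the required vote.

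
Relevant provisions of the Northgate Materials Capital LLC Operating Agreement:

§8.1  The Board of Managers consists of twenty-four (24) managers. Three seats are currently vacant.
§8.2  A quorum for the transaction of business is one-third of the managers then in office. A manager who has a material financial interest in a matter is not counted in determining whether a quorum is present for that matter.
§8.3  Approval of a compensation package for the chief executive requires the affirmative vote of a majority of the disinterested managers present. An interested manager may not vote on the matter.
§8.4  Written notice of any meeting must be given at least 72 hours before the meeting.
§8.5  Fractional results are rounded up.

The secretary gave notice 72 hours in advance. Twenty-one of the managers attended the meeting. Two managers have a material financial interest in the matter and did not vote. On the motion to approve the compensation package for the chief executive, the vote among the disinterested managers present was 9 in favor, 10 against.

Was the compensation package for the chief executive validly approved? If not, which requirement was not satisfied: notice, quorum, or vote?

Invalid — vote requirement not satisfied.

Notice: 72 hours given; 72 required (72 ≥ 72). Satisfied.
Quorum: 21 present, but the 2 interested managers do not count, leaving 19. Quorum is 7. Satisfied.
Vote: the compensation package for the chief executive requires a majority of the disinterested managers present (21 − 2 = 19). A majority of 19 is 10, so 10 affirmative votes are needed; 9 voted in favor. Not satisfied.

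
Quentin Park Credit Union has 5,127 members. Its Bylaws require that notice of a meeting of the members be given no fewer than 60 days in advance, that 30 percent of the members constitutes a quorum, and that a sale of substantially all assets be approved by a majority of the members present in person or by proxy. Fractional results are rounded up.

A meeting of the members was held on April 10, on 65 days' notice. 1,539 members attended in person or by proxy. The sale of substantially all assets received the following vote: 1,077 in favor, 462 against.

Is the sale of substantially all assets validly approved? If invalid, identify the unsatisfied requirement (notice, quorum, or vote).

Notice: 65 days given; 60 required. Satisfied.
Quorum: 30% of 5,127 = 1,538.10, rounded up to 1,539; 1,539 present. Satisfied.
Vote: requires a majority of those present (1,539); a majority of 1539 is 770, so 770 needed; 1,077 in favor. Satisfied.

Valid — all requirements satisfied.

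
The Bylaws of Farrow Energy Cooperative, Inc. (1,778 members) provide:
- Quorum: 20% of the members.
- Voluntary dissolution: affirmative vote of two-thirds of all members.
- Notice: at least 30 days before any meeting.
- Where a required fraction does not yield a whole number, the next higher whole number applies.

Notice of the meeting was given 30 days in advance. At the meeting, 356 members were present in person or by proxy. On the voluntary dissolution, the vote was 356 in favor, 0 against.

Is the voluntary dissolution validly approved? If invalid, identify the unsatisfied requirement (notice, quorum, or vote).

Invalid — vote requirement not satisfied.

Notice: 30 days given; 30 required. Satisfied.
Quorum: 20% of 1,778 = 355.60, rounded up to 356; 356 present. Satisfied.
Vote: requires two-thirds of all members (1,778); 2/3 of 1778 = 1185.33, rounded up to 1186, so 1,186 needed; 356 in favor. Not satisfied.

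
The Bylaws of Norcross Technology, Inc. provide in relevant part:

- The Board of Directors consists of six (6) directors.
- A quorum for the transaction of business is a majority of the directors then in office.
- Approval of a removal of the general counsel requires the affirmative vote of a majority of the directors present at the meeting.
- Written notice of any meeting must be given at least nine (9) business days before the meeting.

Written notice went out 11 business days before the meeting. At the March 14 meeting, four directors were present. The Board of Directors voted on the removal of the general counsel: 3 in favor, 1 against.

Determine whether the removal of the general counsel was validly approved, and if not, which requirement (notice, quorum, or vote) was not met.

Notice: 11 business days given; 9 required (11 ≥ 9). Satisfied.
Quorum: 4 present; quorum is 4. Satisfied.
Vote: the removal of the general counsel requires a majority of the directors present (4). A majority of 4 is 3, so 3 affirmative votes are needed; 3 voted in favor. Satisfied.

Valid — all requirements satisfied.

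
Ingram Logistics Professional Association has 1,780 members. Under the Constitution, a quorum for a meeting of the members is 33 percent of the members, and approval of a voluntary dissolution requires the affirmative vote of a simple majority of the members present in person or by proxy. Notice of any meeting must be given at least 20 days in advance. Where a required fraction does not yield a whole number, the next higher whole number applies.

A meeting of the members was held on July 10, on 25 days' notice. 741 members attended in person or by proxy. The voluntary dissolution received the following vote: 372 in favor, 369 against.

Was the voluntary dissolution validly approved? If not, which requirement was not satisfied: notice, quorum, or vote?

Notice: 25 days given; 20 required. Satisfied.
Quorum: 33% of 1,780 = 587.40, rounded up to 588; 741 present. Satisfied.
Vote: requires a majority of those present (741); a majority of 741 is 371, so 371 needed; 372 in favor. Satisfied.

Valid — all requirements satisfied.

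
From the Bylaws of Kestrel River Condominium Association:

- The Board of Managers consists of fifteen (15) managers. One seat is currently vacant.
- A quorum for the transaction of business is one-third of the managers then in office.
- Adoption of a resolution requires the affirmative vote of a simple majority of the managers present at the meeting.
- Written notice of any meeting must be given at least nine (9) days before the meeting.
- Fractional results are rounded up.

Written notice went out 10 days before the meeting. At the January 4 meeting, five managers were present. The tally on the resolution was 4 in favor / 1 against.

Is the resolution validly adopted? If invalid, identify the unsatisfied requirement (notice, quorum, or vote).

Valid — all requirements satisfied.

Notice: 10 days given; 9 required (10 ≥ 9). Satisfied.
Quorum: 5 present; quorum is 5. Satisfied.
Vote: the resolution requires a majority of the managers present (5). A majority of 5 is 3, so 3 affirmative votes are needed; 4 voted in favor. Satisfied.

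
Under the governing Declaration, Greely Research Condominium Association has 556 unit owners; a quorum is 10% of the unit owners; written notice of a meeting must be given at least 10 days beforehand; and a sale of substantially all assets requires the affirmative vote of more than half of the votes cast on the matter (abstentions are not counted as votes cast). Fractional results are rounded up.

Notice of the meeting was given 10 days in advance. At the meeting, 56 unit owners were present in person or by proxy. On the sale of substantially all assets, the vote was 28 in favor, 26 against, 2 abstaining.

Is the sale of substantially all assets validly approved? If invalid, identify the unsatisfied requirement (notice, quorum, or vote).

Valid — all requirements satisfied.

Notice: 10 days given; 10 required. Satisfied.
Quorum: 10% of 556 = 55.60, rounded up to 56; 56 present. Satisfied.
Vote: requires a majority of the votes cast (56 − 2 abstaining = 54); a majority of 54 is 28, so 28 needed; 28 in favor. Satisfied.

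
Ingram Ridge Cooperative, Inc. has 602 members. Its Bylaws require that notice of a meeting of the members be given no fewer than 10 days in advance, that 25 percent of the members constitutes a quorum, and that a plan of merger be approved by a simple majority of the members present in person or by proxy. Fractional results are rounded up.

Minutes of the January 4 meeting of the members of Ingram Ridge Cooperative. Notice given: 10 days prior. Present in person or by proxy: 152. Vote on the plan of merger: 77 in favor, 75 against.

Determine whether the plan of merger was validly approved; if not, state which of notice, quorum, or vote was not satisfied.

Notice: 10 days given; 10 required. Satisfied.
Quorum: 25% of 602 = 150.50, rounded up to 151; 152 present. Satisfied.
Vote: requires a majority of those present (152); a majority of 152 is 77, so 77 needed; 77 in favor. Satisfied.

Valid — all requirements satisfied.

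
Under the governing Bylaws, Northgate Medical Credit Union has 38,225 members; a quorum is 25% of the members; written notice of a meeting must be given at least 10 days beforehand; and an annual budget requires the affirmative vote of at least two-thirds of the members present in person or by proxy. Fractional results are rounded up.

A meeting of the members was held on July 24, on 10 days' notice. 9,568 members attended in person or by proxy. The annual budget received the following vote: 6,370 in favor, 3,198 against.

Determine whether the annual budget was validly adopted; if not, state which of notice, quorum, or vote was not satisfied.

Notice: 10 days given; 10 required. Satisfied.
Quorum: 25% of 38,225 = 9,556.25, rounded up to 9,557; 9,568 present. Satisfied.
Vote: requires two-thirds of those present (9,568); 2/3 of 9568 = 6378.67, rounded up to 6379, so 6,379 needed; 6,370 in favor. Not satisfied.

Invalid — vote requirement not satisfied.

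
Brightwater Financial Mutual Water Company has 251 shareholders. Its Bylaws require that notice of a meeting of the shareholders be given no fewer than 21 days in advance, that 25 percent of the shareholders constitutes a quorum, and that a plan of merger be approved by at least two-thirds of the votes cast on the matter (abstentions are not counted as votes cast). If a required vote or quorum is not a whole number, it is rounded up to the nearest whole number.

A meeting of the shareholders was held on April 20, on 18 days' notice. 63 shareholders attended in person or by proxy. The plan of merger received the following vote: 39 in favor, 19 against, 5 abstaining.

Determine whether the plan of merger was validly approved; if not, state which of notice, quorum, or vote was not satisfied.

Invalid — notice requirement not satisfied.

Notice: 18 days given; 21 required. Not satisfied.
Quorum: 25% of 251 = 62.75, rounded up to 63; 63 present. Satisfied.
Vote: requires two-thirds of the votes cast (63 − 5 abstaining = 58); 2/3 of 58 = 38.67, rounded up to 39, so 39 needed; 39 in favor. Satisfied.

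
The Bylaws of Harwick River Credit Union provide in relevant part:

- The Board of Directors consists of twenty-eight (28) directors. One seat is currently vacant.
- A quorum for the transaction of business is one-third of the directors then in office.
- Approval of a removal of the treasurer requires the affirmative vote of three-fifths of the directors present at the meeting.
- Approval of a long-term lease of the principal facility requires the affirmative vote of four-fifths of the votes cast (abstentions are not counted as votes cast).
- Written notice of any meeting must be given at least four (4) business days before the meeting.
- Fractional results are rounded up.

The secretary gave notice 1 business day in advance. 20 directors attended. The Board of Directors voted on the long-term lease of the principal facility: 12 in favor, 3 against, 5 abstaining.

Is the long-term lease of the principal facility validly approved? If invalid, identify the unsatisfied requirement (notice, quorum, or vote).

Notice: 1 business day given; 4 required (1 < 4). Not satisfied.
Quorum: 20 present; quorum is 9. Satisfied.
Vote: the long-term lease of the principal facility requires four-fifths of the votes cast (20 present − 5 abstaining = 15). 4/5 of 15 = 12, so 12 affirmative votes are needed; 12 voted in favor. Satisfied.

Invalid — notice requirement not satisfied.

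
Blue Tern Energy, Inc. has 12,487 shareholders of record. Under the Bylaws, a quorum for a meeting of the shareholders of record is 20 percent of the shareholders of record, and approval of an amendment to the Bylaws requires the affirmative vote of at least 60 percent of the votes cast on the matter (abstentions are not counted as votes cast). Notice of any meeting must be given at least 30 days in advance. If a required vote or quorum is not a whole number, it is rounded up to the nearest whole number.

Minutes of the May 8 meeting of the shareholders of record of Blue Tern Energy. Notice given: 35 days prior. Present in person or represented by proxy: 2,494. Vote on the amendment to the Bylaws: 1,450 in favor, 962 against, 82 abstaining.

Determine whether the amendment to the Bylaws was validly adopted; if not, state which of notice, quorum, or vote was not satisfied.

Invalid — quorum requirement not satisfied.

Notice: 35 days given; 30 required. Satisfied.
Quorum: 20% of 12,487 = 2,497.40, rounded up to 2,498; 2,494 present. Not satisfied.
Vote: requires three-fifths of the votes cast (2,494 − 82 abstaining = 2,412); 3/5 of 2412 = 1447.20, rounded up to 1448, so 1,448 needed; 1,450 in favor. Satisfied.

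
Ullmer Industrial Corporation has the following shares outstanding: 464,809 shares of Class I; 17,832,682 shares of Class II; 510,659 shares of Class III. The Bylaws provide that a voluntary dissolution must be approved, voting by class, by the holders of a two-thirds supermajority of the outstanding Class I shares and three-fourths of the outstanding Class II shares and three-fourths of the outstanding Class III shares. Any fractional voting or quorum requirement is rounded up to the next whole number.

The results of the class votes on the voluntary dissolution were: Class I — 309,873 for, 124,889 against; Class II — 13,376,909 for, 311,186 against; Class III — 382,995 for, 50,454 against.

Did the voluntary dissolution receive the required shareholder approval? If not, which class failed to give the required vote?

Class I: 2/3 of 464809 = 309872.67, rounded up to 309873; 309,873 required, 309,873 in favor — approved.
Class II: 3/4 of 17832682 = 13374511.50, rounded up to 13374512; 13,374,512 required, 13,376,909 in favor — approved.
Class III: 3/4 of 510659 = 382994.25, rounded up to 382995; 382,995 required, 382,995 in favor — approved.

Approved — every class gave the required vote.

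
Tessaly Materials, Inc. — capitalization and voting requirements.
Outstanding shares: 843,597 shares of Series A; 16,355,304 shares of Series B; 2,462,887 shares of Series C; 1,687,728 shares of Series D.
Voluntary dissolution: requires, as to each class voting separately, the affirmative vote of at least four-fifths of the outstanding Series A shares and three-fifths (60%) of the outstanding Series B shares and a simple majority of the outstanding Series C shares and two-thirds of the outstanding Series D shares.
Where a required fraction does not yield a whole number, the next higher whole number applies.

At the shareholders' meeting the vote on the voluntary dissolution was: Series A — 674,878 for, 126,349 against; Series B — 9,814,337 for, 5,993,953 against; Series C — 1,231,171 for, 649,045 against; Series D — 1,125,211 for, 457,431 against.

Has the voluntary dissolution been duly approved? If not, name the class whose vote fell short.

Not approved — the Series C shares did not give the required vote.

Series A: 4/5 of 843597 = 674877.60, rounded up to 674878; 674,878 required, 674,878 in favor — approved.
Series B: 3/5 of 16355304 = 9813182.40, rounded up to 9813183; 9,813,183 required, 9,814,337 in favor — approved.
Series C: a majority of 2462887 is 1231444; 1,231,444 required, 1,231,171 in favor — not approved.
Series D: 2/3 of 1687728 = 1125152; 1,125,152 required, 1,125,211 in favor — approved.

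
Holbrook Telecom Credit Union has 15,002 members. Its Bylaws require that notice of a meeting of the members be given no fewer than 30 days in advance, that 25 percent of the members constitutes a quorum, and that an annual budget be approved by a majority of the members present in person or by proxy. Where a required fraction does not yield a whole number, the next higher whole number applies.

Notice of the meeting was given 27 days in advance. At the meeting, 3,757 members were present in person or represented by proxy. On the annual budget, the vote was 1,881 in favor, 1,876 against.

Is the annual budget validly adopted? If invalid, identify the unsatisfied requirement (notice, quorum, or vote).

Notice: 27 days given; 30 required. Not satisfied.
Quorum: 25% of 15,002 = 3,750.50, rounded up to 3,751; 3,757 present. Satisfied.
Vote: requires a majority of those present (3,757); a majority of 3757 is 1879, so 1,879 needed; 1,881 in favor. Satisfied.

Invalid — notice requirement not satisfied.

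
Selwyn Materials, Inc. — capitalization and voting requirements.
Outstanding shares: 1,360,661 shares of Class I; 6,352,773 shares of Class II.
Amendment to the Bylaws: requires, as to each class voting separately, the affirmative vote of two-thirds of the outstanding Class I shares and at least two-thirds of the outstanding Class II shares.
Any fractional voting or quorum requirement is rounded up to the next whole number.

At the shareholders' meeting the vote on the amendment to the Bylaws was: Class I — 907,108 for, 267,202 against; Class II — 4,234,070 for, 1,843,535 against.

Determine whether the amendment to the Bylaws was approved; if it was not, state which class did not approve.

Class I: 2/3 of 1360661 = 907107.33, rounded up to 907108; 907,108 required, 907,108 in favor — approved.
Class II: 2/3 of 6352773 = 4235182; 4,235,182 required, 4,234,070 in favor — not approved.

Not approved — the Class II shares did not give the required vote.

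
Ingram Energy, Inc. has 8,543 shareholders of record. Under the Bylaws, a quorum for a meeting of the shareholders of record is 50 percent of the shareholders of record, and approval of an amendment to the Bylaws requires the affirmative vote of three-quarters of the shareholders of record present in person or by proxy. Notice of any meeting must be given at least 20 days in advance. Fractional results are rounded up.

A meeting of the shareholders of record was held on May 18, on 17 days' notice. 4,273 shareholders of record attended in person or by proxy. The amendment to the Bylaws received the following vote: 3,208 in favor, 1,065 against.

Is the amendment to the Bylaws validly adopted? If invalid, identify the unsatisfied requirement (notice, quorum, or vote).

Notice: 17 days given; 20 required. Not satisfied.
Quorum: 50% of 8,543 = 4,271.50, rounded up to 4,272; 4,273 present. Satisfied.
Vote: requires three-fourths of those present (4,273); 3/4 of 4273 = 3204.75, rounded up to 3205, so 3,205 needed; 3,208 in favor. Satisfied.

Invalid — notice requirement not satisfied.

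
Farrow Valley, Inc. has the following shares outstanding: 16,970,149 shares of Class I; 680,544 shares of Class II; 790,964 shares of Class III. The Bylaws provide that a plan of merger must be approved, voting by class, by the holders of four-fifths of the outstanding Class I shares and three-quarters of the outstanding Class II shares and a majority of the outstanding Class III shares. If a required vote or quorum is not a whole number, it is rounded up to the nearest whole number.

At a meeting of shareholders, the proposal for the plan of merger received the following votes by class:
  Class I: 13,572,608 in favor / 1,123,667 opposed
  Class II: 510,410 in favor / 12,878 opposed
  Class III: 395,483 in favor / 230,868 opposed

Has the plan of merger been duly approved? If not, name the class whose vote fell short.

Not approved — the Class I shares did not give the required vote.

Class I: 4/5 of 16970149 = 13576119.20, rounded up to 13576120; 13,576,120 required, 13,572,608 in favor — not approved.
Class II: 3/4 of 680544 = 510408; 510,408 required, 510,410 in favor — approved.
Class III: a majority of 790964 is 395483; 395,483 required, 395,483 in favor — approved.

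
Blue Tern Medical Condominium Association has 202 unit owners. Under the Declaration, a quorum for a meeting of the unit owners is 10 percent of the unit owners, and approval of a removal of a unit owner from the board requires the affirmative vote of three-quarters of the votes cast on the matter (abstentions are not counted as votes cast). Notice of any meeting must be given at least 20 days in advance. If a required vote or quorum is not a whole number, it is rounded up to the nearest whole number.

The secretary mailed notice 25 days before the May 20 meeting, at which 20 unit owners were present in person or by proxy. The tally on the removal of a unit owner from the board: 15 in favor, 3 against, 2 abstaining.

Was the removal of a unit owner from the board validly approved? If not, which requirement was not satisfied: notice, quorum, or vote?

Notice: 25 days given; 20 required. Satisfied.
Quorum: 10% of 202 = 20.20, rounded up to 21; 20 present. Not satisfied.
Vote: requires three-fourths of the votes cast (20 − 2 abstaining = 18); 3/4 of 18 = 13.50, rounded up to 14, so 14 needed; 15 in favor. Satisfied.

Invalid — quorum requirement not satisfied.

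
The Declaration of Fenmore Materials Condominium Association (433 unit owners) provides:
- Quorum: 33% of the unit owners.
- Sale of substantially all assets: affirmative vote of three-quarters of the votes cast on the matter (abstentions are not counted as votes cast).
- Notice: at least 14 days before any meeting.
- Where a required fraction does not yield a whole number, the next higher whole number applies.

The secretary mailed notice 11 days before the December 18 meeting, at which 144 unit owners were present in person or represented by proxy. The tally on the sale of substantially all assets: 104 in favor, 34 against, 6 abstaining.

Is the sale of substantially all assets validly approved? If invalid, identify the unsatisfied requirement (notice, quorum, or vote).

Invalid — notice requirement not satisfied.

Notice: 11 days given; 14 required. Not satisfied.
Quorum: 33% of 433 = 142.89, rounded up to 143; 144 present. Satisfied.
Vote: requires three-fourths of the votes cast (144 − 6 abstaining = 138); 3/4 of 138 = 103.50, rounded up to 104, so 104 needed; 104 in favor. Satisfied.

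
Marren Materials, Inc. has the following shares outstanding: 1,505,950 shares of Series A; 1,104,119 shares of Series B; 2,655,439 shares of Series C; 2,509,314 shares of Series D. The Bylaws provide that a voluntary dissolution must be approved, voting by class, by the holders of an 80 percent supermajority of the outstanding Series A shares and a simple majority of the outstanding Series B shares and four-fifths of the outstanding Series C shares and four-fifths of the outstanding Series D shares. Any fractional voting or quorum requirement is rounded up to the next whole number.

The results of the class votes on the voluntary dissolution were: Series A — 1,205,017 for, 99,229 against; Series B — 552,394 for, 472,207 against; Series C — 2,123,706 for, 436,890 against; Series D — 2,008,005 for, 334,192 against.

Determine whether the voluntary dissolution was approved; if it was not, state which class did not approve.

Series A: 4/5 of 1505950 = 1204760; 1,204,760 required, 1,205,017 in favor — approved.
Series B: a majority of 1104119 is 552060; 552,060 required, 552,394 in favor — approved.
Series C: 4/5 of 2655439 = 2124351.20, rounded up to 2124352; 2,124,352 required, 2,123,706 in favor — not approved.
Series D: 4/5 of 2509314 = 2007451.20, rounded up to 2007452; 2,007,452 required, 2,008,005 in favor — approved.

Not approved — the Series C shares did not give the required vote.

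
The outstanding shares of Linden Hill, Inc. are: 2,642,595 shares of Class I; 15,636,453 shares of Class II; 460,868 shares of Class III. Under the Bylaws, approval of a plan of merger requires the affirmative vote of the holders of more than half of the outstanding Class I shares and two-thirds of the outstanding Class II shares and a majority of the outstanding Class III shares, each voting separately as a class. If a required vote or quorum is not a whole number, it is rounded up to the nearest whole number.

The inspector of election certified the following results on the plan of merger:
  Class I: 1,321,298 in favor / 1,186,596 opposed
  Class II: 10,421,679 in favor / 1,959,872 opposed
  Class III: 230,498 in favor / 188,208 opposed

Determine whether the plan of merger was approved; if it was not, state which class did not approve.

Not approved — the Class II shares did not give the required vote.

Class I: a majority of 2642595 is 1321298; 1,321,298 required, 1,321,298 in favor — approved.
Class II: 2/3 of 15636453 = 10424302; 10,424,302 required, 10,421,679 in favor — not approved.
Class III: a majority of 460868 is 230435; 230,435 required, 230,498 in favor — approved.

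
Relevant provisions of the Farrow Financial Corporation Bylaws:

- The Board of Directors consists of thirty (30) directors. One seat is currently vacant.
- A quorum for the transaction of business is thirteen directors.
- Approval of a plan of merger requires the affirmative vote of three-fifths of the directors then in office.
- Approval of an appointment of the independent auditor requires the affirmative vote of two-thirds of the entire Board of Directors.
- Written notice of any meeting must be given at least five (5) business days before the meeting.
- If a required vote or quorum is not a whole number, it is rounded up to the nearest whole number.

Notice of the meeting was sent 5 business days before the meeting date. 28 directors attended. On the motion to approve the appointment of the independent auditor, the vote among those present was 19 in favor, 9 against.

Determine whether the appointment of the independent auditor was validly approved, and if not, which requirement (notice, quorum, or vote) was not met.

Invalid — vote requirement not satisfied.

Notice: 5 business days given; 5 required (5 ≥ 5). Satisfied.
Quorum: 28 present; quorum is 13. Satisfied.
Vote: the appointment of the independent auditor requires two-thirds of the entire Board of Directors (30). 2/3 of 30 = 20, so 20 affirmative votes are needed; 19 voted in favor. Not satisfied.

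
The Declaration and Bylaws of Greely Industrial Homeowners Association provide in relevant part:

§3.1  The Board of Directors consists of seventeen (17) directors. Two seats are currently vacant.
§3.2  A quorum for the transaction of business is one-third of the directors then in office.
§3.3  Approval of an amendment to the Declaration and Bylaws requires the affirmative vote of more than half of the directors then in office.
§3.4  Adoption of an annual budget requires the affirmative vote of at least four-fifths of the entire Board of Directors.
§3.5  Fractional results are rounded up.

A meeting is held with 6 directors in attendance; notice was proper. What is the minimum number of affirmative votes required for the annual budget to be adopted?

The annual budget requires four-fifths of the entire Board of Directors (17).
4/5 of 17 = 13.60, rounded up to 14.
(Only 6 can vote, so the annual budget cannot pass at this meeting, but the required vote is still 14.)

14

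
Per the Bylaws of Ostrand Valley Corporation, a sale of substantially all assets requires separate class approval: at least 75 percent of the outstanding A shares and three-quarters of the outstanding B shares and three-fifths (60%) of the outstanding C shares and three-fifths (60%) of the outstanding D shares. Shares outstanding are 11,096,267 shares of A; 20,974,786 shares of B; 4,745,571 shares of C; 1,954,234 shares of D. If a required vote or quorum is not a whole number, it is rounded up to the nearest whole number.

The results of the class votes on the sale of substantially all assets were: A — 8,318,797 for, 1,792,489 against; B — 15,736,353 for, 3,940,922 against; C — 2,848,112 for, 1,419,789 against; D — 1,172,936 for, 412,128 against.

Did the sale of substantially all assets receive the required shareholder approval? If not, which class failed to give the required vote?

Not approved — the A shares did not give the required vote.

A: 3/4 of 11096267 = 8322200.25, rounded up to 8322201; 8,322,201 required, 8,318,797 in favor — not approved.
B: 3/4 of 20974786 = 15731089.50, rounded up to 15731090; 15,731,090 required, 15,736,353 in favor — approved.
C: 3/5 of 4745571 = 2847342.60, rounded up to 2847343; 2,847,343 required, 2,848,112 in favor — approved.
D: 3/5 of 1954234 = 1172540.40, rounded up to 1172541; 1,172,541 required, 1,172,936 in favor — approved.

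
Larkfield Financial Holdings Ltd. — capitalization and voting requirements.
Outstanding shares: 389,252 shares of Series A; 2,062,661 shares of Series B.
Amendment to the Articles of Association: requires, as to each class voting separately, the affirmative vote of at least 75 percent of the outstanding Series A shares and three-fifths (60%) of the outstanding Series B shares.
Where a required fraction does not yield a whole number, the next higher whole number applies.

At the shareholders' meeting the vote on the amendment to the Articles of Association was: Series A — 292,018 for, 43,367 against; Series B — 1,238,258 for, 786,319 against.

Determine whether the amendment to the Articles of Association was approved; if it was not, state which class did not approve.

Series A: 3/4 of 389252 = 291939; 291,939 required, 292,018 in favor — approved.
Series B: 3/5 of 2062661 = 1237596.60, rounded up to 1237597; 1,237,597 required, 1,238,258 in favor — approved.

Approved — every class gave the required vote.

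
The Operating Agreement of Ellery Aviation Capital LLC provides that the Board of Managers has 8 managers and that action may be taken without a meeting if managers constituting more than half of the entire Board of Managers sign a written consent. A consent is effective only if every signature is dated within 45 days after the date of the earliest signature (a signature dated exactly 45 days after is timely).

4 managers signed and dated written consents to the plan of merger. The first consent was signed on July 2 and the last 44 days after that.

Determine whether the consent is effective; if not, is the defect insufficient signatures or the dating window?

Signatures required: more than half of 8 — a majority of 8 is 5, so 5 needed; 4 signed. Insufficient.
Dating window: the latest signature is 44 days after the earliest; the limit is 45 days. Within the window.

Not effective — insufficient signatures.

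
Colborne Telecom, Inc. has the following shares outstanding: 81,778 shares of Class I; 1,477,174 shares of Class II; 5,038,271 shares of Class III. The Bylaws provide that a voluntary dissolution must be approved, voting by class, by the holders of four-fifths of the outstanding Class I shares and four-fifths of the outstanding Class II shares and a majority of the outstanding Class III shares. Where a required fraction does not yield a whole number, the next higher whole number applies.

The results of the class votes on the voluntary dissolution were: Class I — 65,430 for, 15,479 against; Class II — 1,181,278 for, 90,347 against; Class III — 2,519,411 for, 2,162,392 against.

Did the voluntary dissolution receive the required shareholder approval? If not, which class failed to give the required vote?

Class I: 4/5 of 81778 = 65422.40, rounded up to 65423; 65,423 required, 65,430 in favor — approved.
Class II: 4/5 of 1477174 = 1181739.20, rounded up to 1181740; 1,181,740 required, 1,181,278 in favor — not approved.
Class III: a majority of 5038271 is 2519136; 2,519,136 required, 2,519,411 in favor — approved.

Not approved — the Class II shares did not give the required vote.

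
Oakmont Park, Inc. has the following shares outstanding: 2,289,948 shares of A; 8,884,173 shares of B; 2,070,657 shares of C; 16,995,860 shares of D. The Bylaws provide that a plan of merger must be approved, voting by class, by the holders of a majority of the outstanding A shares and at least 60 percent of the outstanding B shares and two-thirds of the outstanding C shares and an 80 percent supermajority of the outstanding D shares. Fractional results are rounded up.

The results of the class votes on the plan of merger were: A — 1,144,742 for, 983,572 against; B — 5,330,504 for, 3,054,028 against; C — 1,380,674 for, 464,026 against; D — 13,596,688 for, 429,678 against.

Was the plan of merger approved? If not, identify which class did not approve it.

Not approved — the A shares did not give the required vote.

A: a majority of 2289948 is 1144975; 1,144,975 required, 1,144,742 in favor — not approved.
B: 3/5 of 8884173 = 5330503.80, rounded up to 5330504; 5,330,504 required, 5,330,504 in favor — approved.
C: 2/3 of 2070657 = 1380438; 1,380,438 required, 1,380,674 in favor — approved.
D: 4/5 of 16995860 = 13596688; 13,596,688 required, 13,596,688 in favor — approved.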